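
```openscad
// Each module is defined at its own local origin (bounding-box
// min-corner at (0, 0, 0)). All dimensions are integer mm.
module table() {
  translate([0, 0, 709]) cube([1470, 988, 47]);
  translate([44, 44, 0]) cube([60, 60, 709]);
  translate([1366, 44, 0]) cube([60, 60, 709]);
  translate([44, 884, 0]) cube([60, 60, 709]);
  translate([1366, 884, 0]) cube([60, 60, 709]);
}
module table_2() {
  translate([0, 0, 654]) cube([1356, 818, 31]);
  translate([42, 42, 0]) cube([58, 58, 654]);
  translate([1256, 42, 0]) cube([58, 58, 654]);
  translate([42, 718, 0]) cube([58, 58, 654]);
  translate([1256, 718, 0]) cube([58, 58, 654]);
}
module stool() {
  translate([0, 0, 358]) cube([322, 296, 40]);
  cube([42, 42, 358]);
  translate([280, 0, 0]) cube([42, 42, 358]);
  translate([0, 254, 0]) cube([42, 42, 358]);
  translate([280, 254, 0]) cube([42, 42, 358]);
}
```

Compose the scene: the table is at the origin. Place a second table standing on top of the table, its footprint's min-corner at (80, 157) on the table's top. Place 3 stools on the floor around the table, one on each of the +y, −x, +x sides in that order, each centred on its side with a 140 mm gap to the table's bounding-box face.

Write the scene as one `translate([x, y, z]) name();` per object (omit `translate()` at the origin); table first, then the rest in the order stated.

table();
translate([80, 157, 756]) table_2();
translate([574, 1128, 0]) stool();
translate([-462, 346, 0]) stool();
translate([1610, 346, 0]) stool();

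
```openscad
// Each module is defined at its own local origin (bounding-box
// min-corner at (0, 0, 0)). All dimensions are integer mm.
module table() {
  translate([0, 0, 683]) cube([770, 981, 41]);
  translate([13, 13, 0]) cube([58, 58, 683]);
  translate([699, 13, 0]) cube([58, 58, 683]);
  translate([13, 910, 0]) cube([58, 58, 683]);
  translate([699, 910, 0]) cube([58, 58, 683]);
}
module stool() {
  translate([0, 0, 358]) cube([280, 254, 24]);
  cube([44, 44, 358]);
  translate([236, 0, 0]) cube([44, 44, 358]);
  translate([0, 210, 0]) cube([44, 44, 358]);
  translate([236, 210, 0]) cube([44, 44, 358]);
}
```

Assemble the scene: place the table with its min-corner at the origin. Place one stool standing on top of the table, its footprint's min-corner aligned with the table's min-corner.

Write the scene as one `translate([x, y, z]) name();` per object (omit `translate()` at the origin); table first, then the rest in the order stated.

table();
translate([0, 0, 724]) stool();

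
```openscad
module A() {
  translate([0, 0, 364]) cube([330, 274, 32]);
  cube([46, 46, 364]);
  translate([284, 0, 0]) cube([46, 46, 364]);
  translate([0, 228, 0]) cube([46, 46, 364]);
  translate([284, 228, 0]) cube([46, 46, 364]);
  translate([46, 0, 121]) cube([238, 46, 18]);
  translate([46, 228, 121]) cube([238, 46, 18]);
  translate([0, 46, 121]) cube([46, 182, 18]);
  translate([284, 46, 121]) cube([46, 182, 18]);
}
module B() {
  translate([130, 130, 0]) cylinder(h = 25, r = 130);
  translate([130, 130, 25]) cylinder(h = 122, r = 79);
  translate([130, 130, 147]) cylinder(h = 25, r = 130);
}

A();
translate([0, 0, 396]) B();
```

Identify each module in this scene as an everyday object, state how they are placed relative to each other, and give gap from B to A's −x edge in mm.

The spool's min-x is at 0; the stool's min-x is 0; gap = 0 mm.

A is a stool. B is a spool. The spool is on top of the stool. The gap from the spool to the stool's −x edge is 0 mm.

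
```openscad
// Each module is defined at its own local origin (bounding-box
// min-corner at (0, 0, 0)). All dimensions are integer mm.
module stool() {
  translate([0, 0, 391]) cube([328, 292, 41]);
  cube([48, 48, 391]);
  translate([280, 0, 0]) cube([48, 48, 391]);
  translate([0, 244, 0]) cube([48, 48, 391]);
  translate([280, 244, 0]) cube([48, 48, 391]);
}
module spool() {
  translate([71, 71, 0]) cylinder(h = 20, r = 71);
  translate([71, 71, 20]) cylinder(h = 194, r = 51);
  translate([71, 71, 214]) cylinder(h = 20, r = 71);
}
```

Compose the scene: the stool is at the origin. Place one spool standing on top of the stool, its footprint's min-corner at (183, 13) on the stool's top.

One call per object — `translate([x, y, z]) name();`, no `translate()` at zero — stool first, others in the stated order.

stool();
translate([183, 13, 432]) spool();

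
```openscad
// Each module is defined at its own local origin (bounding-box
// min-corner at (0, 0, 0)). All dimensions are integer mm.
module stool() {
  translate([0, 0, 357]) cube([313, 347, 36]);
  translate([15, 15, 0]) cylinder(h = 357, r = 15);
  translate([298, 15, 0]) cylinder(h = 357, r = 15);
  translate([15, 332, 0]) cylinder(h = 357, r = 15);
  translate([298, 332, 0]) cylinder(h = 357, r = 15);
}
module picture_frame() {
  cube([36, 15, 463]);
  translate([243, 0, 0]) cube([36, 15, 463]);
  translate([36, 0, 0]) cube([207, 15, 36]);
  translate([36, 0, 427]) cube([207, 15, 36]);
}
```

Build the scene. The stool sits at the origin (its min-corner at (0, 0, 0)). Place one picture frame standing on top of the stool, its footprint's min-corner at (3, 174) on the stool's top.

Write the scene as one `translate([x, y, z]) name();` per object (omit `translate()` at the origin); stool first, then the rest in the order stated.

stool();
translate([3, 174, 393]) picture_frame();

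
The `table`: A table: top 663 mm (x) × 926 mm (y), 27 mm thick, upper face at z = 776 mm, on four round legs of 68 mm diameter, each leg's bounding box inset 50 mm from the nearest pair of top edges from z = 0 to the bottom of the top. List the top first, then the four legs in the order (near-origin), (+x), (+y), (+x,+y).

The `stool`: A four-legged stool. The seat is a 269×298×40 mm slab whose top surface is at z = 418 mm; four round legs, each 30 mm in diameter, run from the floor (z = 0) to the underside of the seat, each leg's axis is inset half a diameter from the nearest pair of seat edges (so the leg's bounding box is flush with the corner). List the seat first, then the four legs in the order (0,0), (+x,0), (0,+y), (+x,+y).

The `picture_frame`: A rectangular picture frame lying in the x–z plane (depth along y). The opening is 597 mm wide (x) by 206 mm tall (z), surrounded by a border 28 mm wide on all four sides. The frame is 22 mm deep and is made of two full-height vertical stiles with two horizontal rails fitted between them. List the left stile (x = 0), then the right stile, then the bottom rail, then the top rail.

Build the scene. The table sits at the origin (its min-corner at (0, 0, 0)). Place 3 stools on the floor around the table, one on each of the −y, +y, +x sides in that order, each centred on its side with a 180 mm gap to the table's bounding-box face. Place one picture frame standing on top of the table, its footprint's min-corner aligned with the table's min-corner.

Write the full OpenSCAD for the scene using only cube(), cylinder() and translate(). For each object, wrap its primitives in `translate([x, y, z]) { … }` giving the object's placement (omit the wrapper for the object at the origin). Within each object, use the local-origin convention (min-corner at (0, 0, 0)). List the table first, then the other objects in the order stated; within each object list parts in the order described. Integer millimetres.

translate([0, 0, 749]) cube([663, 926, 27]);
translate([84, 84, 0]) cylinder(h = 749, r = 34);
translate([579, 84, 0]) cylinder(h = 749, r = 34);
translate([84, 842, 0]) cylinder(h = 749, r = 34);
translate([579, 842, 0]) cylinder(h = 749, r = 34);
translate([197, -478, 0]) {
  translate([0, 0, 378]) cube([269, 298, 40]);
  translate([15, 15, 0]) cylinder(h = 378, r = 15);
  translate([254, 15, 0]) cylinder(h = 378, r = 15);
  translate([15, 283, 0]) cylinder(h = 378, r = 15);
  translate([254, 283, 0]) cylinder(h = 378, r = 15);
}
translate([197, 1106, 0]) {
  translate([0, 0, 378]) cube([269, 298, 40]);
  translate([15, 15, 0]) cylinder(h = 378, r = 15);
  translate([254, 15, 0]) cylinder(h = 378, r = 15);
  translate([15, 283, 0]) cylinder(h = 378, r = 15);
  translate([254, 283, 0]) cylinder(h = 378, r = 15);
}
translate([843, 314, 0]) {
  translate([0, 0, 378]) cube([269, 298, 40]);
  translate([15, 15, 0]) cylinder(h = 378, r = 15);
  translate([254, 15, 0]) cylinder(h = 378, r = 15);
  translate([15, 283, 0]) cylinder(h = 378, r = 15);
  translate([254, 283, 0]) cylinder(h = 378, r = 15);
}
translate([0, 0, 776]) {
  cube([28, 22, 262]);
  translate([625, 0, 0]) cube([28, 22, 262]);
  translate([28, 0, 0]) cube([597, 22, 28]);
  translate([28, 0, 234]) cube([597, 22, 28]);
}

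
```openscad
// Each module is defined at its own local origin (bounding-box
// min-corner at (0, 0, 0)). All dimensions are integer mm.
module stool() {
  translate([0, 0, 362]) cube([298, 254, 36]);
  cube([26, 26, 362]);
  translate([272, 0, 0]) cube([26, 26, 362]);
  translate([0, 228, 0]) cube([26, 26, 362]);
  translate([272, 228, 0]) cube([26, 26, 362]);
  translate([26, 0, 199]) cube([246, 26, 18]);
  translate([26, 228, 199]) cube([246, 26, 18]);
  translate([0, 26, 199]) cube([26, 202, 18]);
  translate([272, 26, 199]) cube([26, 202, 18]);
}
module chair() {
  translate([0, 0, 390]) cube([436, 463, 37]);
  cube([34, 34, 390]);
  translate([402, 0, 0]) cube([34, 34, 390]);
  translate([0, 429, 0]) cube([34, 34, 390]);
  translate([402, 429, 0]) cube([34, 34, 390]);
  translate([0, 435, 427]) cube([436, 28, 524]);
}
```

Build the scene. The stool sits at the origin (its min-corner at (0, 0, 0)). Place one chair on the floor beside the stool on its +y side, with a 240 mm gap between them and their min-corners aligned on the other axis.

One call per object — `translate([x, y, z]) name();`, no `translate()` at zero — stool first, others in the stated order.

stool();
translate([0, 494, 0]) chair();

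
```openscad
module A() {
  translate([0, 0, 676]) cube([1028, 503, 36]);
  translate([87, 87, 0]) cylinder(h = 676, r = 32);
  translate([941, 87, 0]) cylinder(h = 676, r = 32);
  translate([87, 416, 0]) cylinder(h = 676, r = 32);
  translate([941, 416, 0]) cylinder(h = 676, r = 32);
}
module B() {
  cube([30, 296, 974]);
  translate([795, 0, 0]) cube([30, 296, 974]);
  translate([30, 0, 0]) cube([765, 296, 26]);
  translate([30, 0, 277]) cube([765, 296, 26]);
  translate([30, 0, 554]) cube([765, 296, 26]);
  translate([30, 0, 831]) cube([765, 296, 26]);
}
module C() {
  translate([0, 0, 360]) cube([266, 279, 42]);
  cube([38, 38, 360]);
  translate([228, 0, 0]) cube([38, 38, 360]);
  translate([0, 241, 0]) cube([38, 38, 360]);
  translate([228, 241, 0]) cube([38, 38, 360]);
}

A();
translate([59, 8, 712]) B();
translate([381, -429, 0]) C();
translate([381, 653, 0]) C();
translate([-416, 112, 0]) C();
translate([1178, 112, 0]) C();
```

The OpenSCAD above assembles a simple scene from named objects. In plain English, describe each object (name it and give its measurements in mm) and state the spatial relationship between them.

A is a table with a 1028×503 mm rectangular top, 36 mm thick, top surface at z = 712 mm, supported by four round legs of 64 mm diameter, each leg's bounding box inset 55 mm from the nearest pair of top edges, running from the floor.

B is a bookshelf 825 mm wide overall, 296 mm deep and 974 mm tall. The two sides are 30 mm thick vertical panels. 4 horizontal shelves of 26 mm thickness span between the inner faces of the sides; the lowest shelf sits on the floor and shelves are stacked with a clear vertical gap of 251 mm between each pair.

C is a simple wooden stool: a rectangular seat 266 mm (x) by 279 mm (y), 42 mm thick, top face at z = 402 mm, on four square legs, each 38×38 mm in cross-section. The legs rest on z = 0, each flush with a corner of the seat.

The bookshelf is on top of the table. Four stools sit around the table at the −y, +y, −x, +x sides.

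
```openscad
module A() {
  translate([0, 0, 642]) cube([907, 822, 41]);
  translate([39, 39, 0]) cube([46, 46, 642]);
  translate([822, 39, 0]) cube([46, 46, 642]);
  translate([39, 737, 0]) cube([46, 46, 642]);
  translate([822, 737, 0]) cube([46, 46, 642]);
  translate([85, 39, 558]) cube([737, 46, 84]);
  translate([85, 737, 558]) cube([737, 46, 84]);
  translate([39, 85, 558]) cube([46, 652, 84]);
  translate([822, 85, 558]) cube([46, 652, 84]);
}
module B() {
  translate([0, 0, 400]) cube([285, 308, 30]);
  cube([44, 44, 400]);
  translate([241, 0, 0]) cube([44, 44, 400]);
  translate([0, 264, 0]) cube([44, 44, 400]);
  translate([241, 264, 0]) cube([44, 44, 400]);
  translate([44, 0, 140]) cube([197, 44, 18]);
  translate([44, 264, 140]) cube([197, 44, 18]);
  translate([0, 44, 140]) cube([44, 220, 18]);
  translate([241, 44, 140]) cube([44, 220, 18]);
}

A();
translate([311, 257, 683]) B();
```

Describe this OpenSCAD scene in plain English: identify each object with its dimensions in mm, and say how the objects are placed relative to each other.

A is a table with a 907×822 mm rectangular top, 41 mm thick, top surface at z = 683 mm, supported by four 46×46 mm square legs, each inset 39 mm from the nearest pair of top edges, running from the floor. Four apron rails, 46 mm thick and 84 mm tall, run between adjacent legs with their top edges flush with the underside of the top and their outer faces flush with the legs' outer faces.

B is a simple wooden stool: a rectangular seat 285 mm (x) by 308 mm (y), 30 mm thick, top face at z = 430 mm, on four square legs, each 44×44 mm in cross-section. The legs rest on z = 0, each flush with a corner of the seat. Four stretchers, 44 mm wide and 18 mm tall, connect adjacent legs with their undersides at z = 140 mm, each running between the inner faces of the legs it joins and aligned with the legs' outer faces on the other axis.

The stool is on top of the table, centred.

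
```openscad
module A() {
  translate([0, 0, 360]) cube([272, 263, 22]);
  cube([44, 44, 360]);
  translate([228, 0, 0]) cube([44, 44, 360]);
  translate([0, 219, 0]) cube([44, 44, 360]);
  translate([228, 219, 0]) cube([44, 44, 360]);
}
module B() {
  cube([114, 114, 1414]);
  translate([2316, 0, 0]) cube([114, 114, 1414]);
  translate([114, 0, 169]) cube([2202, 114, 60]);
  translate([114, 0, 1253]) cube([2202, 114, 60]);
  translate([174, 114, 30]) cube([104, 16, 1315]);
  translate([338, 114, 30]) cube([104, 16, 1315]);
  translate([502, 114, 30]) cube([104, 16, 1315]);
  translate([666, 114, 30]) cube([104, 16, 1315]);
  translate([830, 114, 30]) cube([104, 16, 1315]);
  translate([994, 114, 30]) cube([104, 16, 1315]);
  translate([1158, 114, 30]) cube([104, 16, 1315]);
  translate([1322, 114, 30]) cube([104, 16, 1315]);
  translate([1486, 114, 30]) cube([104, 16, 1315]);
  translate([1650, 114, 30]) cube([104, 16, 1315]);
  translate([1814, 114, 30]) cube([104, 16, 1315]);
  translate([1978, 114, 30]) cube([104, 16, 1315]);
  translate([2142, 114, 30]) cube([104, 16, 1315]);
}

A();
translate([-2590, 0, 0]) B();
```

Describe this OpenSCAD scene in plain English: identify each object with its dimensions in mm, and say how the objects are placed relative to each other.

A is a four-legged stool. The seat is 272×263 mm, 22 mm thick, top at z = 382 mm. It stands on four square legs, each 44×44 mm in cross-section, from z = 0 to the seat underside, each flush with a corner of the seat.

B is a fence section. Two 114×114 mm posts, 1414 mm tall, stand on the floor with a clear span of 2202 mm between their inner faces. Two horizontal rails of 114×60 mm section span the gap between the posts with their undersides at z = 169 mm and z = 1253 mm, flush with the posts' −y face. 13 pickets, each 104 mm wide, 16 mm thick and 1315 mm tall, are fixed to the +y face of the rails with their bottoms at z = 30 mm, evenly spaced across the span with equal gaps (rounded down to the nearest mm) at the −x end and between each pair — any rounding remainder accumulates at the +x end.

The fence section is on the floor beside the stool on its −x side.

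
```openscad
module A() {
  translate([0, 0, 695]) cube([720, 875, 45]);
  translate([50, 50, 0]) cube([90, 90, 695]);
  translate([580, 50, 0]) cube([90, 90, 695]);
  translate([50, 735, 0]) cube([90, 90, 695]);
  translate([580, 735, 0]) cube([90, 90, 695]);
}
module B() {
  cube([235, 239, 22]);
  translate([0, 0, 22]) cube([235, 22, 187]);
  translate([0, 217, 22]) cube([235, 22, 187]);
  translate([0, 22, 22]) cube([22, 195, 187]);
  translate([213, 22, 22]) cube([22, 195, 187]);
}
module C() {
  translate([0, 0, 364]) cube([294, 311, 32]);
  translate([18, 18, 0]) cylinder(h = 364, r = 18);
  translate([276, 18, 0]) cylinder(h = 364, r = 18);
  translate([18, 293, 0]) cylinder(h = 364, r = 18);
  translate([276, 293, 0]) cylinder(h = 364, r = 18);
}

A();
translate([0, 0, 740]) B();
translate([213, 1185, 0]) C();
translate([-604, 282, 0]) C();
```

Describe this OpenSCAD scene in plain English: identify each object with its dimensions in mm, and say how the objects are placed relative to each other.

A is a rectangular dining table. The top is 720×875×45 mm with its upper surface at z = 740 mm. It stands on four 90×90 mm square legs, each inset 50 mm from the nearest pair of top edges, running from the floor to the underside of the top.

B is an open storage box with external size 235×239×209 mm and wall thickness 22 mm (the base is also 22 mm thick). The base covers the whole footprint; the four walls stand on the base, with the y-facing walls full-width and the x-facing walls fitting between their inner faces.

C is a simple wooden stool: a rectangular seat 294 mm (x) by 311 mm (y), 32 mm thick, top face at z = 396 mm, on four round legs, each 36 mm in diameter. The legs rest on z = 0, each leg's axis is inset half a diameter from the nearest pair of seat edges (so the leg's bounding box is flush with the corner).

The open box is on top of the table. Two stools sit around the table at the +y, −x sides.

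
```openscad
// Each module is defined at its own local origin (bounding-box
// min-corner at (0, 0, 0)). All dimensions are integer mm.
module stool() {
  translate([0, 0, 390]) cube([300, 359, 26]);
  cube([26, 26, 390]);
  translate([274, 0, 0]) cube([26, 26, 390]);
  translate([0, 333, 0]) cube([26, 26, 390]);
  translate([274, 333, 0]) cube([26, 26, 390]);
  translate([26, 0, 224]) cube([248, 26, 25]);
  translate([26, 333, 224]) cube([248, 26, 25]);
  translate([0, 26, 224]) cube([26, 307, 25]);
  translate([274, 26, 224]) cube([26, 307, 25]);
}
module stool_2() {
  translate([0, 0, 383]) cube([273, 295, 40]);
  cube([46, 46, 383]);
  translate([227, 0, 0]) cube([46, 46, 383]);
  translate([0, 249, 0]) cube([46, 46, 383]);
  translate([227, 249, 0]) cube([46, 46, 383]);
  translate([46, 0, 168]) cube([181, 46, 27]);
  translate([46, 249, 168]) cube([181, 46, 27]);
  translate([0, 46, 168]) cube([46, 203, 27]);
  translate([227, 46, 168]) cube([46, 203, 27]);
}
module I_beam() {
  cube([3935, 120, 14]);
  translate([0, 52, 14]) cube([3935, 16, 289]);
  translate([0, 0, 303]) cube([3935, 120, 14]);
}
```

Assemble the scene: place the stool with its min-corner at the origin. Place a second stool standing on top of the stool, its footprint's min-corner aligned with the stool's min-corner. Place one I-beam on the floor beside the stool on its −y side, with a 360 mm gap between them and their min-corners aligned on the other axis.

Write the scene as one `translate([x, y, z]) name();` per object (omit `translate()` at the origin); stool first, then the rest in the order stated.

stool();
translate([0, 0, 416]) stool_2();
translate([0, -480, 0]) I_beam();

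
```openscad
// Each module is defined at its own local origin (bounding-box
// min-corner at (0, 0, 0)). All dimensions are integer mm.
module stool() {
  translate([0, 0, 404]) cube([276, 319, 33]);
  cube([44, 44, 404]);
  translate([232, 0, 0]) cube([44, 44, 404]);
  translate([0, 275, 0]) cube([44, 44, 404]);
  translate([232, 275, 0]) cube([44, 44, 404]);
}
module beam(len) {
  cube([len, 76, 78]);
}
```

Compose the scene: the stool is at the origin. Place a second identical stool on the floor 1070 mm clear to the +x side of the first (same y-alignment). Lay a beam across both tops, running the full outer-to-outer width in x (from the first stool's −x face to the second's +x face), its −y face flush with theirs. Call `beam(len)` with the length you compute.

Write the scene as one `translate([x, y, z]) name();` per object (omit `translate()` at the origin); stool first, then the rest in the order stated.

stool();
translate([1346, 0, 0]) stool();
translate([0, 0, 437]) beam(1622);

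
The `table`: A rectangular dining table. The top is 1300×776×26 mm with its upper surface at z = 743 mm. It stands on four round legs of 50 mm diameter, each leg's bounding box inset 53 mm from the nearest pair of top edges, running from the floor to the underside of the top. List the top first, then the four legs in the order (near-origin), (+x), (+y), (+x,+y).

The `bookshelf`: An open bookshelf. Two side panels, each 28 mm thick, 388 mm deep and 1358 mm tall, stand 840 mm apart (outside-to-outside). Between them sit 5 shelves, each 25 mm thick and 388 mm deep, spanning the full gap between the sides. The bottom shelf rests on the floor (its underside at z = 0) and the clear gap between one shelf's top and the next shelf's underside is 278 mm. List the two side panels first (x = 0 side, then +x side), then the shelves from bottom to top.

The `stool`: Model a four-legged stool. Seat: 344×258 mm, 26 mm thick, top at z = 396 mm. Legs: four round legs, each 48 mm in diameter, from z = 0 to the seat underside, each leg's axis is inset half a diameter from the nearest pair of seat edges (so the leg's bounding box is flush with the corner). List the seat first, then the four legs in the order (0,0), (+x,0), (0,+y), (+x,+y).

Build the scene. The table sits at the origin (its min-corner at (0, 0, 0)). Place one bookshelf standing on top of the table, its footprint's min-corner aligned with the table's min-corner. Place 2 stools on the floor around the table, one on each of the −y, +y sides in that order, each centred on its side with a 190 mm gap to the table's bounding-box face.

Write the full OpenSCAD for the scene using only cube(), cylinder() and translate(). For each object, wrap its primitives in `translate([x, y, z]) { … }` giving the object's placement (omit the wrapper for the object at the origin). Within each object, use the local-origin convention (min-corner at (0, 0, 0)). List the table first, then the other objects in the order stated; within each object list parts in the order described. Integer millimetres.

translate([0, 0, 717]) cube([1300, 776, 26]);
translate([78, 78, 0]) cylinder(h = 717, r = 25);
translate([1222, 78, 0]) cylinder(h = 717, r = 25);
translate([78, 698, 0]) cylinder(h = 717, r = 25);
translate([1222, 698, 0]) cylinder(h = 717, r = 25);
translate([0, 0, 743]) {
  cube([28, 388, 1358]);
  translate([812, 0, 0]) cube([28, 388, 1358]);
  translate([28, 0, 0]) cube([784, 388, 25]);
  translate([28, 0, 303]) cube([784, 388, 25]);
  translate([28, 0, 606]) cube([784, 388, 25]);
  translate([28, 0, 909]) cube([784, 388, 25]);
  translate([28, 0, 1212]) cube([784, 388, 25]);
}
translate([478, -448, 0]) {
  translate([0, 0, 370]) cube([344, 258, 26]);
  translate([24, 24, 0]) cylinder(h = 370, r = 24);
  translate([320, 24, 0]) cylinder(h = 370, r = 24);
  translate([24, 234, 0]) cylinder(h = 370, r = 24);
  translate([320, 234, 0]) cylinder(h = 370, r = 24);
}
translate([478, 966, 0]) {
  translate([0, 0, 370]) cube([344, 258, 26]);
  translate([24, 24, 0]) cylinder(h = 370, r = 24);
  translate([320, 24, 0]) cylinder(h = 370, r = 24);
  translate([24, 234, 0]) cylinder(h = 370, r = 24);
  translate([320, 234, 0]) cylinder(h = 370, r = 24);
}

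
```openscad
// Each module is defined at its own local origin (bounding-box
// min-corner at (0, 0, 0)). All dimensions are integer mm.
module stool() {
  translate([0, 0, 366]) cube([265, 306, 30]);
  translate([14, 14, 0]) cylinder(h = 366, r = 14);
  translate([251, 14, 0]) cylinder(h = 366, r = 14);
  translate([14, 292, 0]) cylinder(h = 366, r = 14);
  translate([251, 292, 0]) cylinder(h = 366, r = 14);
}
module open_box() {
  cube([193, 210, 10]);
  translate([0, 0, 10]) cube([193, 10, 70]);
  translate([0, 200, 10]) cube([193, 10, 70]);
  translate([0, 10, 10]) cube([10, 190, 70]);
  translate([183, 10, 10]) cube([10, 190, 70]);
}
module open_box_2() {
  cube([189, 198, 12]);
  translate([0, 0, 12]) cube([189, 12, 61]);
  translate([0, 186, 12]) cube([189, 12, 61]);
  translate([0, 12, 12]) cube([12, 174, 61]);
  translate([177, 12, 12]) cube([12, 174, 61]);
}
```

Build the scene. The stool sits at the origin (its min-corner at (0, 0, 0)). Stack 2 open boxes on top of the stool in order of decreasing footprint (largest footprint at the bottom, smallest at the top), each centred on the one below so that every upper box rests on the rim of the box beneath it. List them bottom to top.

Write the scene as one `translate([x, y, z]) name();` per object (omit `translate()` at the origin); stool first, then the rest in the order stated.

stool();
translate([36, 48, 396]) open_box();
translate([38, 54, 476]) open_box_2();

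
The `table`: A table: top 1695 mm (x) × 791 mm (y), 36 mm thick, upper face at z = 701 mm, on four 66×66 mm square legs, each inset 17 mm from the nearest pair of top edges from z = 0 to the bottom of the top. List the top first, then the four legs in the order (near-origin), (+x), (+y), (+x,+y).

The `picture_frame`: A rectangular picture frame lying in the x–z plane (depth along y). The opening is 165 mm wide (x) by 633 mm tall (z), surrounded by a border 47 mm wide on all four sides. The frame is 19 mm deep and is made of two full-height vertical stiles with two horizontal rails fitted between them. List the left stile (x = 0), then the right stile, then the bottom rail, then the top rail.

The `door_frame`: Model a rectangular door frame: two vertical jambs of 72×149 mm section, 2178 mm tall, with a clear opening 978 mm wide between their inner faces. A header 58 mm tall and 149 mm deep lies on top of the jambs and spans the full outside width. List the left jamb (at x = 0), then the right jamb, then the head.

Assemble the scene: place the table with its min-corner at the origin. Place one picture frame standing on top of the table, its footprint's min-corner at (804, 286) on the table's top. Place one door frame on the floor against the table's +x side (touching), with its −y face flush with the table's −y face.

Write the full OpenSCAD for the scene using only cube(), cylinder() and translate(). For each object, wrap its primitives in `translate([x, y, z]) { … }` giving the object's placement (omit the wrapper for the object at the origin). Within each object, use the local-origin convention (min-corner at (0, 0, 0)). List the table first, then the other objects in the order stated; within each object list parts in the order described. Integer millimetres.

translate([0, 0, 665]) cube([1695, 791, 36]);
translate([17, 17, 0]) cube([66, 66, 665]);
translate([1612, 17, 0]) cube([66, 66, 665]);
translate([17, 708, 0]) cube([66, 66, 665]);
translate([1612, 708, 0]) cube([66, 66, 665]);
translate([804, 286, 701]) {
  cube([47, 19, 727]);
  translate([212, 0, 0]) cube([47, 19, 727]);
  translate([47, 0, 0]) cube([165, 19, 47]);
  translate([47, 0, 680]) cube([165, 19, 47]);
}
translate([1695, 0, 0]) {
  cube([72, 149, 2178]);
  translate([1050, 0, 0]) cube([72, 149, 2178]);
  translate([0, 0, 2178]) cube([1122, 149, 58]);
}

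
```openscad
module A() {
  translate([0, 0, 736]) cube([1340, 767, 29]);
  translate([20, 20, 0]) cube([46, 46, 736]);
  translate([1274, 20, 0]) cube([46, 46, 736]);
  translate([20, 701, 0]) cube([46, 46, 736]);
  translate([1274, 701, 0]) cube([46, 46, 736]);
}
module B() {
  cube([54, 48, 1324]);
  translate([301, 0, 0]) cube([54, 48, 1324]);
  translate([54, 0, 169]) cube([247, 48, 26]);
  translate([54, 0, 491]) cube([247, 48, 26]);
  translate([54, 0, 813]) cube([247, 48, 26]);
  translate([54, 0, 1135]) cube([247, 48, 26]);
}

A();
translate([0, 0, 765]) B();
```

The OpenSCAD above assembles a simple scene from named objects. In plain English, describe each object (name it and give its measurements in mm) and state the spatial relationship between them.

A is a table with a 1340×767 mm rectangular top, 29 mm thick, top surface at z = 765 mm, supported by four 46×46 mm square legs, each inset 20 mm from the nearest pair of top edges, running from the floor.

B is a wooden ladder with two side rails of 54×48 mm section and 1324 mm height, set 355 mm apart overall. Between them run 4 rectangular rungs (48 mm deep, 26 mm thick), front faces flush with the rails' −y face. The bottom of the first rung is 169 mm above the floor and each subsequent rung is 322 mm higher than the one below.

The ladder is on top of the table.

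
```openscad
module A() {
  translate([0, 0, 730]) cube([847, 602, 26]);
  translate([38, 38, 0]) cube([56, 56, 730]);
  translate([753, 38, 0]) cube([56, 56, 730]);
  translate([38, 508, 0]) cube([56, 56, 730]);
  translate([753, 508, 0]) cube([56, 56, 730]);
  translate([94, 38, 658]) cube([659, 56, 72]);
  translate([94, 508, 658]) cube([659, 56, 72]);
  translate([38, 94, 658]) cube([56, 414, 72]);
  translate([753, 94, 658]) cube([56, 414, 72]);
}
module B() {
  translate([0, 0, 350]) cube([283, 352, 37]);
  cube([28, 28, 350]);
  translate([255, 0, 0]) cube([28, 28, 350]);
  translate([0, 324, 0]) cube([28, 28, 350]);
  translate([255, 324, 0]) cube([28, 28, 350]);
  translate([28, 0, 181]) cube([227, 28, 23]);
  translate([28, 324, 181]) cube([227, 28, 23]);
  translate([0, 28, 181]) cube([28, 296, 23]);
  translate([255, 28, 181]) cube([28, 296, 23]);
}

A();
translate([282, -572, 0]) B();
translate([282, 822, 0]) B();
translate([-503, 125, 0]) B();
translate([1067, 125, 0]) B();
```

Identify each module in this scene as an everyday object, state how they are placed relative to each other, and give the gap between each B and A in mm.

Each stool's nearest face is 220 mm from the table's bounding box.

A is a table. B is a stool. Four stools sit around the table at the −y, +y, −x, +x sides. The gap between each stool and the table is 220 mm.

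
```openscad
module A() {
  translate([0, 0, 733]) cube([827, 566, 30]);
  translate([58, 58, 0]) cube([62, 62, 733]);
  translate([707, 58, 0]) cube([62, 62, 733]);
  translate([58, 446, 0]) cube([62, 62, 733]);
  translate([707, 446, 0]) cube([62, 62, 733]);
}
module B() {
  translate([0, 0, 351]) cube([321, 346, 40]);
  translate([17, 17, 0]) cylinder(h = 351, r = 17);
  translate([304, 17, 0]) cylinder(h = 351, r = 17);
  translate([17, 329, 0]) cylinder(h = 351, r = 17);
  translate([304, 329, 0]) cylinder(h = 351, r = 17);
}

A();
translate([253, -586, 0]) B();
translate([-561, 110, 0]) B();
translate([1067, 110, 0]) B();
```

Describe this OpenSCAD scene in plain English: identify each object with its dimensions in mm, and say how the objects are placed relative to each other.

A is a table: top 827 mm (x) × 566 mm (y), 30 mm thick, upper face at z = 763 mm, on four 62×62 mm square legs, each inset 58 mm from the nearest pair of top edges, running from z = 0 to the bottom of the top.

B is a four-legged stool. The seat is a 321×346×40 mm slab whose top surface is at z = 391 mm; four round legs, each 34 mm in diameter, run from the floor (z = 0) to the underside of the seat, each leg's axis is inset half a diameter from the nearest pair of seat edges (so the leg's bounding box is flush with the corner).

Three stools sit around the table at the −y, −x, +x sides.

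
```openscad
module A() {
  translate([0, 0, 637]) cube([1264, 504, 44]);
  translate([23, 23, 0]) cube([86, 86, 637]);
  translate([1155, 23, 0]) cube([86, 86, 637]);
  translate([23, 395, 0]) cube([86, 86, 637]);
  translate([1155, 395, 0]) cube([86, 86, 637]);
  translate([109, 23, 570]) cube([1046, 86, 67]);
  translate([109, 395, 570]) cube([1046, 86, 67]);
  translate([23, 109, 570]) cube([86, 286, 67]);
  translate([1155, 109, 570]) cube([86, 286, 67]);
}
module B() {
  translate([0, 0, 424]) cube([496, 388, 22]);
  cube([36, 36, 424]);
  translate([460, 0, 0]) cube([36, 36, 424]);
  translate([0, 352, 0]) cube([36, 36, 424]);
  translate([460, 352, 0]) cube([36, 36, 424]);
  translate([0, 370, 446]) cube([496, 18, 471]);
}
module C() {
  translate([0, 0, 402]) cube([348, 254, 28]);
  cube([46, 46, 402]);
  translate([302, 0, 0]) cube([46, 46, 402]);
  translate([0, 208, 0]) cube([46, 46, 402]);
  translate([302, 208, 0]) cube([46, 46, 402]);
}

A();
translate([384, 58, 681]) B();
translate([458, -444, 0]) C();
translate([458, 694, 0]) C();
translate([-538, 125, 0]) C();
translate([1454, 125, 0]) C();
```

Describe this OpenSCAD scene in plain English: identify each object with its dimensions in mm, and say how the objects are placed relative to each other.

A is a table with a 1264×504 mm rectangular top, 44 mm thick, top surface at z = 681 mm, supported by four 86×86 mm square legs, each inset 23 mm from the nearest pair of top edges, running from the floor. Four apron rails, 86 mm thick and 67 mm tall, run between adjacent legs with their top edges flush with the underside of the top and their outer faces flush with the legs' outer faces.

B is a chair. The seat is a 496×388×22 mm slab with its top at z = 446 mm, on four 36×36 mm corner legs (flush with the seat edges, standing on z = 0). A flat backrest 18 mm thick, 471 mm tall, spans the full seat width and rises from the seat top along its +y edge, rear face flush with the rear of the seat.

C is a four-legged stool. The seat is 348×254 mm, 28 mm thick, top at z = 430 mm. It stands on four square legs, each 46×46 mm in cross-section, from z = 0 to the seat underside, each flush with a corner of the seat.

The chair is on top of the table, centred. Four stools sit around the table at the −y, +y, −x, +x sides.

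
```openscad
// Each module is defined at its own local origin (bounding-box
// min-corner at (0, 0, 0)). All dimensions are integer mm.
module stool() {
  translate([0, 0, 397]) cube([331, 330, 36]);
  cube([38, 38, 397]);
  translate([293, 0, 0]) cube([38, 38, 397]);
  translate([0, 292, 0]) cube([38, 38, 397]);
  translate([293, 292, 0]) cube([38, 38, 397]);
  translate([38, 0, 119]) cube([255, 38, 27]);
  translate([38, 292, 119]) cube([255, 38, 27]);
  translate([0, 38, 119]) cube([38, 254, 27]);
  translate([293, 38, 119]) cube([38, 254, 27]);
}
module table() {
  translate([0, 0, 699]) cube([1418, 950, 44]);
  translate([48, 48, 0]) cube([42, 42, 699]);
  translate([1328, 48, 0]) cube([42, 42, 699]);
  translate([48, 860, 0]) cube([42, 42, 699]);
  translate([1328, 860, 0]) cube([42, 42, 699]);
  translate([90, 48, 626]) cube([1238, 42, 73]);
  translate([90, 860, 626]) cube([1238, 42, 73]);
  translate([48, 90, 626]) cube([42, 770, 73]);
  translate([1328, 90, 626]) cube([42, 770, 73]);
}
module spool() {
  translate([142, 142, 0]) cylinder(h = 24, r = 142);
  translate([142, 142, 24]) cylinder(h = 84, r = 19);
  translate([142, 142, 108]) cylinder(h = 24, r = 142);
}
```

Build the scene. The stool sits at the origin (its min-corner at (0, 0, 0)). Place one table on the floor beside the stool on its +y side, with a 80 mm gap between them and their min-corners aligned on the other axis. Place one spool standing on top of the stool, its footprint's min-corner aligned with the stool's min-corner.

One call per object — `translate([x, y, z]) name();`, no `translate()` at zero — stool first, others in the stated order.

stool();
translate([0, 410, 0]) table();
translate([0, 0, 433]) spool();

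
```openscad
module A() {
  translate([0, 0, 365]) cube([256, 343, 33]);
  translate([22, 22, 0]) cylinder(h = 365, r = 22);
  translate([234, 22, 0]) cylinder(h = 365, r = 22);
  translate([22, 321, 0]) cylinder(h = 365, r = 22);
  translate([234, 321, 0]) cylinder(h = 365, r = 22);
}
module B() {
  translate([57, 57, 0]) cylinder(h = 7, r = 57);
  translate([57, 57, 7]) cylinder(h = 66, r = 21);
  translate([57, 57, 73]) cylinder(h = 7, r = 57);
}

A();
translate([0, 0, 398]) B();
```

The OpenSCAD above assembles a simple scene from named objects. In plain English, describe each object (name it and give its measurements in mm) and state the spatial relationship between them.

A is a four-legged stool. The seat is 256×343 mm, 33 mm thick, top at z = 398 mm. It stands on four round legs, each 44 mm in diameter, from z = 0 to the seat underside, each leg's axis is inset half a diameter from the nearest pair of seat edges (so the leg's bounding box is flush with the corner).

B is a spool: two coaxial disc flanges of radius 57 mm and thickness 7 mm, joined by a core cylinder of radius 21 mm and height 66 mm. The lower flange rests on z = 0 and the three cylinders share a vertical axis.

The spool is on top of the stool.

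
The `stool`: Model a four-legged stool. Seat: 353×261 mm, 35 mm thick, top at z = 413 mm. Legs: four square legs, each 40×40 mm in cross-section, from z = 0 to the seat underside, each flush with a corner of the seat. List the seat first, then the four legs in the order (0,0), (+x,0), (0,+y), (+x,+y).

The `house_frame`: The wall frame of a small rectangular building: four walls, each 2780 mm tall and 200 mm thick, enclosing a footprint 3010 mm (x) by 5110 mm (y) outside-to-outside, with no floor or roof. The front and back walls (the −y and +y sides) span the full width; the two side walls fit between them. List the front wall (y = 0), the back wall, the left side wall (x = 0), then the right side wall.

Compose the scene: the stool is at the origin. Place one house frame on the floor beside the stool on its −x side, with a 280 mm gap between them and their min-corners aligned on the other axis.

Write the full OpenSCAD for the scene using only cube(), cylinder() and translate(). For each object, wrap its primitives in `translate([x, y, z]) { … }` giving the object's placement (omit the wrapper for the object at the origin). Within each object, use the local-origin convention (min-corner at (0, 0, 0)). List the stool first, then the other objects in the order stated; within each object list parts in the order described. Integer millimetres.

translate([0, 0, 378]) cube([353, 261, 35]);
cube([40, 40, 378]);
translate([313, 0, 0]) cube([40, 40, 378]);
translate([0, 221, 0]) cube([40, 40, 378]);
translate([313, 221, 0]) cube([40, 40, 378]);
translate([-3290, 0, 0]) {
  cube([3010, 200, 2780]);
  translate([0, 4910, 0]) cube([3010, 200, 2780]);
  translate([0, 200, 0]) cube([200, 4710, 2780]);
  translate([2810, 200, 0]) cube([200, 4710, 2780]);
}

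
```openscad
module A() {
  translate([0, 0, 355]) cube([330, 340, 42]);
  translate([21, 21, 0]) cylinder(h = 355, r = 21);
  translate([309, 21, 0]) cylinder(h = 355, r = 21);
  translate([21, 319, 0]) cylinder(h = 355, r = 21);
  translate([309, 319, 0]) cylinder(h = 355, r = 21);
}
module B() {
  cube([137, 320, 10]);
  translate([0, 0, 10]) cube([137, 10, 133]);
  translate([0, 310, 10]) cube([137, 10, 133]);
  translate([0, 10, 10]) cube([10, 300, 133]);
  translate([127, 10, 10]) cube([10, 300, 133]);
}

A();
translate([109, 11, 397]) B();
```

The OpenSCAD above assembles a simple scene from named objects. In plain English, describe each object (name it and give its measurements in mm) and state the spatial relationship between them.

A is a four-legged stool. The seat is a 330×340×42 mm slab whose top surface is at z = 397 mm; four round legs, each 42 mm in diameter, run from the floor (z = 0) to the underside of the seat, each leg's axis is inset half a diameter from the nearest pair of seat edges (so the leg's bounding box is flush with the corner).

B is an open storage box with external size 137×320×143 mm and wall thickness 10 mm (the base is also 10 mm thick). The base covers the whole footprint; the four walls stand on the base, with the y-facing walls full-width and the x-facing walls fitting between their inner faces.

The open box is on top of the stool.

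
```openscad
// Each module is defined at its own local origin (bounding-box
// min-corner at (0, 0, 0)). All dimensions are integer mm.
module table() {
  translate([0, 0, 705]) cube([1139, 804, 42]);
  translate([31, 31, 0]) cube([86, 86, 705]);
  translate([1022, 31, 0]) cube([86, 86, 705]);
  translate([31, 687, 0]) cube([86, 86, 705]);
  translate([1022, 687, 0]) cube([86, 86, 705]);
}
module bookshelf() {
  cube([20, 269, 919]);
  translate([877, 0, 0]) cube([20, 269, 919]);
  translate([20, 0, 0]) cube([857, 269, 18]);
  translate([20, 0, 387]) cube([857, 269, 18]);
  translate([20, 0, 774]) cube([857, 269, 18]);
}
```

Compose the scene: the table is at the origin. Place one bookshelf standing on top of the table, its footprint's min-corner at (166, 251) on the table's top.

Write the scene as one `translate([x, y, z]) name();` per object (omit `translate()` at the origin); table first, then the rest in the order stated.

table();
translate([166, 251, 747]) bookshelf();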